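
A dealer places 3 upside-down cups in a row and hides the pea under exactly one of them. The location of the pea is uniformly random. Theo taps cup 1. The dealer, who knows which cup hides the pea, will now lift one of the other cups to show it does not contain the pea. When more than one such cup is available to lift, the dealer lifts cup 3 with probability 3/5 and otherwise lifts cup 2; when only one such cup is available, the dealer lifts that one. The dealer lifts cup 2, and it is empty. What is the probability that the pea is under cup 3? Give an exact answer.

Apply Bayes' rule, conditioning on where the pea actually is.
If it is under cup 1 (prior 1/3): cup 3 is available but not opened, probability 2/5; weight (1/3)·(2/5) = 2/15.
If it is under cup 2 (prior 1/3): the dealer opened cup 2, so this case is ruled out; weight (1/3)·0 = 0.
If it is under cup 3 (prior 1/3): only cup 2 is available, probability 1; weight (1/3)·1 = 1/3.
The weights sum to 7/15.
So P(the pea under cup 3 | the dealer opened cup 2) = (1/3) / (7/15) = 5/7.

5/7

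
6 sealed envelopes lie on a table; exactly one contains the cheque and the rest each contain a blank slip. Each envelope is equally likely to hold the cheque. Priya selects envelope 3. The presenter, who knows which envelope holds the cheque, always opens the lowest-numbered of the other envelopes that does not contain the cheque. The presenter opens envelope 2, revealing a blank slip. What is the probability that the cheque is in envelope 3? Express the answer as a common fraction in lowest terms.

Consider each possible location of the cheque in turn.
If it is in envelope 1 (prior 1/6): envelope 2 is the lowest-numbered option available, probability 1; weight (1/6)·1 = 1/6.
If it is in envelope 2 (prior 1/6): the presenter opened envelope 2, so this case is ruled out; weight (1/6)·0 = 0.
If it is in any of envelopes 3, 4, 5, and 6 (prior 1/6 each): the presenter would have opened envelope 1 instead, probability 0; weight (1/6)·0 = 0 each.
The weights sum to 1/6.
So P(the cheque in envelope 3 | the presenter opened envelope 2) = 0 / (1/6) = 0.

0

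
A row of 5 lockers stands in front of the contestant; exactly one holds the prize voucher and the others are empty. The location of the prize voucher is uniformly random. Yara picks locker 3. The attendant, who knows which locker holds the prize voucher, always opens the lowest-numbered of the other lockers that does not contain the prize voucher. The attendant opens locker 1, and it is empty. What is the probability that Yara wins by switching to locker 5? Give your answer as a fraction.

Apply Bayes' rule, conditioning on where the prize voucher actually is.
If it is in locker 1 (prior 1/5): the attendant opened locker 1, so this case is ruled out; weight (1/5)·0 = 0.
If it is in any of lockers 2, 3, 4, and 5 (prior 1/5 each): locker 1 is the lowest-numbered option available, probability 1; weight (1/5)·1 = 1/5 each.
The weights sum to 4/5.
So P(the prize voucher in locker 5 | the attendant opened locker 1) = (1/5) / (4/5) = 1/4.

1/4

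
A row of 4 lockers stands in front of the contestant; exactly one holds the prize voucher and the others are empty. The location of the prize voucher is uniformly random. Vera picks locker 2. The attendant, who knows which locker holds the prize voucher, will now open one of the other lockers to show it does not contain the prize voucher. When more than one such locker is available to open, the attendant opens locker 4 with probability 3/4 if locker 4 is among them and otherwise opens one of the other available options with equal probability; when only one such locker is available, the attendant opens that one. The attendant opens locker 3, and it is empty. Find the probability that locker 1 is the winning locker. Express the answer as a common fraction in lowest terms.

2/7

Apply Bayes' rule, conditioning on where the prize voucher actually is.
If it is in locker 1 (prior 1/4): locker 4 is available but not opened, probability 1/4; weight (1/4)·(1/4) = 1/16.
If it is in locker 2 (prior 1/4): locker 4 is available but not opened; locker 3 gets probability (1 − 3/4)/2 = 1/8; weight (1/4)·(1/8) = 1/32.
If it is in locker 3 (prior 1/4): the attendant opened locker 3, so this case is ruled out; weight (1/4)·0 = 0.
If it is in locker 4 (prior 1/4): locker 4 holds the prize so is unavailable; the attendant chooses uniformly among the 2 others, probability 1/2; weight (1/4)·(1/2) = 1/8.
The weights sum to 7/32.
So P(the prize voucher in locker 1 | the attendant opened locker 3) = (1/16) / (7/32) = 2/7.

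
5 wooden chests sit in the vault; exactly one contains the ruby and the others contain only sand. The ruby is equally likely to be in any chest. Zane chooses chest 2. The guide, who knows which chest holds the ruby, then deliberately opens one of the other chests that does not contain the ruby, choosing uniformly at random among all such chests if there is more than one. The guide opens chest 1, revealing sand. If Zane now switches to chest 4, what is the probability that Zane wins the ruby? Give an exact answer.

Condition on the true location of the ruby.
If it is in chest 1 (prior 1/5): the guide opened chest 1, so this case is ruled out; weight (1/5)·0 = 0.
If it is in chest 2 (prior 1/5): the guide has 4 equally likely choices, so probability 1/4; weight (1/5)·(1/4) = 1/20.
If it is in any of chests 3, 4, and 5 (prior 1/5 each): the guide has 3 equally likely choices, so probability 1/3; weight (1/5)·(1/3) = 1/15 each.
The weights sum to 1/4.
So P(the ruby in chest 4 | the guide opened chest 1) = (1/15) / (1/4) = 4/15.

4/15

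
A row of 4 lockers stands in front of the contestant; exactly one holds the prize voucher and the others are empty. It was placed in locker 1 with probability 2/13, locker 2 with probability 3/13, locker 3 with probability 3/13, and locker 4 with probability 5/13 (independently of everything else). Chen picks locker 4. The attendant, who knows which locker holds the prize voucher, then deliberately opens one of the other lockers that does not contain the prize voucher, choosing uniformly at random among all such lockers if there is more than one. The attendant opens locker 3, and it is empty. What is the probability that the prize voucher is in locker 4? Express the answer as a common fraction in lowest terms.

2/5

Condition on the true location of the prize voucher.
If it is in locker 1 (prior 2/13): the attendant has 2 equally likely choices, so probability 1/2; weight (2/13)·(1/2) = 1/13.
If it is in locker 2 (prior 3/13): the attendant has 2 equally likely choices, so probability 1/2; weight (3/13)·(1/2) = 3/26.
If it is in locker 3 (prior 3/13): the attendant opened locker 3, so this case is ruled out; weight (3/13)·0 = 0.
If it is in locker 4 (prior 5/13): the attendant has 3 equally likely choices, so probability 1/3; weight (5/13)·(1/3) = 5/39.
The weights sum to 25/78.
So P(the prize voucher in locker 4 | the attendant opened locker 3) = (5/39) / (25/78) = 2/5.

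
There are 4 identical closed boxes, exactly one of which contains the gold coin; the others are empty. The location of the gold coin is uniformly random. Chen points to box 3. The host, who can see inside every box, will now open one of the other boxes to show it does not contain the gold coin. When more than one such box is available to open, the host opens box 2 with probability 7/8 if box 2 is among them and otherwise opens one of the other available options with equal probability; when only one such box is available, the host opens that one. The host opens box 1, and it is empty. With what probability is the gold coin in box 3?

1/11

Apply Bayes' rule, conditioning on where the gold coin actually is.
If it is in box 1 (prior 1/4): the host opened box 1, so this case is ruled out; weight (1/4)·0 = 0.
If it is in box 2 (prior 1/4): box 2 holds the prize so is unavailable; the host chooses uniformly among the 2 others, probability 1/2; weight (1/4)·(1/2) = 1/8.
If it is in box 3 (prior 1/4): box 2 is available but not opened; box 1 gets probability (1 − 7/8)/2 = 1/16; weight (1/4)·(1/16) = 1/64.
If it is in box 4 (prior 1/4): box 2 is available but not opened, probability 1/8; weight (1/4)·(1/8) = 1/32.
The weights sum to 11/64.
So P(the gold coin in box 3 | the host opened box 1) = (1/64) / (11/64) = 1/11.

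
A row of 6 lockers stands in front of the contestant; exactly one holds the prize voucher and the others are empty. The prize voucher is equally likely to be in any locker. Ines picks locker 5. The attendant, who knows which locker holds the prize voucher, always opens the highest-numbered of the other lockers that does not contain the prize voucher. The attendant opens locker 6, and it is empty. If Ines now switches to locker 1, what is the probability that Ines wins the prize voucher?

1/5

Apply Bayes' rule, conditioning on where the prize voucher actually is.
If it is in any of lockers 1, 2, 3, 4, and 5 (prior 1/6 each): locker 6 is the highest-numbered option available, probability 1; weight (1/6)·1 = 1/6 each.
If it is in locker 6 (prior 1/6): the attendant opened locker 6, so this case is ruled out; weight (1/6)·0 = 0.
The weights sum to 5/6.
So P(the prize voucher in locker 1 | the attendant opened locker 6) = (1/6) / (5/6) = 1/5.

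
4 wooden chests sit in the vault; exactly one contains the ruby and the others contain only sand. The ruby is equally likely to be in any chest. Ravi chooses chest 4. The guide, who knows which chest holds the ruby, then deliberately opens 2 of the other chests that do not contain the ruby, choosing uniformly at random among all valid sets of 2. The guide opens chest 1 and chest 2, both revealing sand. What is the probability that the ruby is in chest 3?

Condition on the true location of the ruby.
If it is in either of chests 1 and 2 (prior 1/4 each): that chest was opened and seen not to hold the prize — ruled out; weight (1/4)·0 = 0 each.
If it is in chest 3 (prior 1/4): the guide has no choice, probability 1; weight (1/4)·1 = 1/4.
If it is in chest 4 (prior 1/4): the guide has 3 equally likely choices, so probability 1/3; weight (1/4)·(1/3) = 1/12.
The weights sum to 1/3.
So P(the ruby in chest 3 | the guide opened chest 1 and chest 2) = (1/4) / (1/3) = 3/4.

3/4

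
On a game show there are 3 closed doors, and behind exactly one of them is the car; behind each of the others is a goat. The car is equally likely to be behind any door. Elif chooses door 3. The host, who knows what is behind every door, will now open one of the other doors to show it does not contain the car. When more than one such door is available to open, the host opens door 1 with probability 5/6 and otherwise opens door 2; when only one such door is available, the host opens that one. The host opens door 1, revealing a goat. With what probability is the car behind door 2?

6/11

Condition on the true location of the car.
If it is behind door 1 (prior 1/3): the host opened door 1, so this case is ruled out; weight (1/3)·0 = 0.
If it is behind door 2 (prior 1/3): only door 1 is available, probability 1; weight (1/3)·1 = 1/3.
If it is behind door 3 (prior 1/3): door 1 is available, opened with probability 5/6; weight (1/3)·(5/6) = 5/18.
The weights sum to 11/18.
So P(the car behind door 2 | the host opened door 1) = (1/3) / (11/18) = 6/11.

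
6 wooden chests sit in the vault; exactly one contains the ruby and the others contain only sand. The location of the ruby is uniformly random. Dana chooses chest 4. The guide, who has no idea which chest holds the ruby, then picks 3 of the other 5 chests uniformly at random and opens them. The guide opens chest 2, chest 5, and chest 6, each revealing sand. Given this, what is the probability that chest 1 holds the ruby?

1/3

Consider each possible location of the ruby in turn.
If it is in any of chests 1, 3, and 4 (prior 1/6 each): the guide picks exactly this set with probability 1/10 regardless, and none is the prize; weight (1/6)·(1/10) = 1/60 each.
If it is in any of chests 2, 5, and 6 (prior 1/6 each): that chest was opened and seen not to hold the prize — ruled out; weight (1/6)·0 = 0 each.
The weights sum to 1/20.
So P(the ruby in chest 1 | the guide opened chest 2, chest 5, and chest 6) = (1/60) / (1/20) = 1/3.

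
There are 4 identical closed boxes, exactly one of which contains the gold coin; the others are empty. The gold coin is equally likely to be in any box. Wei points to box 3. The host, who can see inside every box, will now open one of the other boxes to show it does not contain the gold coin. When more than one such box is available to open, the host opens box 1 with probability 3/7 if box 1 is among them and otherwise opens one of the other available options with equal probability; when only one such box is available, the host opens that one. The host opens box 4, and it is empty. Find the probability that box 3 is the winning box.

4/19

Condition on the true location of the gold coin.
If it is in box 1 (prior 1/4): box 1 holds the prize so is unavailable; the host chooses uniformly among the 2 others, probability 1/2; weight (1/4)·(1/2) = 1/8.
If it is in box 2 (prior 1/4): box 1 is available but not opened, probability 4/7; weight (1/4)·(4/7) = 1/7.
If it is in box 3 (prior 1/4): box 1 is available but not opened; box 4 gets probability (1 − 3/7)/2 = 2/7; weight (1/4)·(2/7) = 1/14.
If it is in box 4 (prior 1/4): the host opened box 4, so this case is ruled out; weight (1/4)·0 = 0.
The weights sum to 19/56.
So P(the gold coin in box 3 | the host opened box 4) = (1/14) / (19/56) = 4/19.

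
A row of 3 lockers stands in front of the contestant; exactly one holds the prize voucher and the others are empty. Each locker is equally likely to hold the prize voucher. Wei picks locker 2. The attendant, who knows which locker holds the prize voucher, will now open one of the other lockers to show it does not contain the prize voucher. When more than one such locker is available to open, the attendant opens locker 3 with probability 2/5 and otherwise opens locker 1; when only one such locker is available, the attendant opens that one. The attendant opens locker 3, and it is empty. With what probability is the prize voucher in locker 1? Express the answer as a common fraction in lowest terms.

5/7

Consider each possible location of the prize voucher in turn.
If it is in locker 1 (prior 1/3): only locker 3 is available, probability 1; weight (1/3)·1 = 1/3.
If it is in locker 2 (prior 1/3): locker 3 is available, opened with probability 2/5; weight (1/3)·(2/5) = 2/15.
If it is in locker 3 (prior 1/3): the attendant opened locker 3, so this case is ruled out; weight (1/3)·0 = 0.
The weights sum to 7/15.
So P(the prize voucher in locker 1 | the attendant opened locker 3) = (1/3) / (7/15) = 5/7.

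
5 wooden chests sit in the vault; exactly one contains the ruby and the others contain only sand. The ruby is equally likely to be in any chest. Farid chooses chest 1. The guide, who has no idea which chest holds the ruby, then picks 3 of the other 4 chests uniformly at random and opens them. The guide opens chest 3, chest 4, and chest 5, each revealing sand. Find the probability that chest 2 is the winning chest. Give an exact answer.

1/2

Because the guide chose which chests to open without knowing where the ruby is, the choice is independent of the prize location. Learning that none of the 3 opened chests holds the ruby simply rules out those 3 locations and leaves the remaining 2 chests still equally likely by symmetry.
So P(the ruby in chest 2) = 1/2.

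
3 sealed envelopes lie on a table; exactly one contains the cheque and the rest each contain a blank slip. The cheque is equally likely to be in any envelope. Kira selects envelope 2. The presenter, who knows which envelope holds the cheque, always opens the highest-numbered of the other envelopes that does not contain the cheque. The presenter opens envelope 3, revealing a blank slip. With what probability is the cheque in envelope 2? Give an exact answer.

1/2

Apply Bayes' rule, conditioning on where the cheque actually is.
If it is in either of envelopes 1 and 2 (prior 1/3 each): envelope 3 is the highest-numbered option available, probability 1; weight (1/3)·1 = 1/3 each.
If it is in envelope 3 (prior 1/3): the presenter opened envelope 3, so this case is ruled out; weight (1/3)·0 = 0.
The weights sum to 2/3.
So P(the cheque in envelope 2 | the presenter opened envelope 3) = (1/3) / (2/3) = 1/2.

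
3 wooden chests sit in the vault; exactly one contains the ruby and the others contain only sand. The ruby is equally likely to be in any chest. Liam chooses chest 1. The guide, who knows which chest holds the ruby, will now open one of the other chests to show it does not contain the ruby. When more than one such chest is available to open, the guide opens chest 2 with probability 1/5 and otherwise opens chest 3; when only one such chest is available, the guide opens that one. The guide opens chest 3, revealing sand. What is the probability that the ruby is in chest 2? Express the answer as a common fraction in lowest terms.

Apply Bayes' rule, conditioning on where the ruby actually is.
If it is in chest 1 (prior 1/3): chest 2 is available but not opened, probability 4/5; weight (1/3)·(4/5) = 4/15.
If it is in chest 2 (prior 1/3): only chest 3 is available, probability 1; weight (1/3)·1 = 1/3.
If it is in chest 3 (prior 1/3): the guide opened chest 3, so this case is ruled out; weight (1/3)·0 = 0.
The weights sum to 3/5.
So P(the ruby in chest 2 | the guide opened chest 3) = (1/3) / (3/5) = 5/9.

5/9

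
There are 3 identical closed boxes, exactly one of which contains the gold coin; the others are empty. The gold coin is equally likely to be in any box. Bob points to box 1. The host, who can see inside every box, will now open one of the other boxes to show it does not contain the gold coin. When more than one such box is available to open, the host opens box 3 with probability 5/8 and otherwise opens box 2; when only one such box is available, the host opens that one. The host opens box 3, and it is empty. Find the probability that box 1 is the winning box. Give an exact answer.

Apply Bayes' rule, conditioning on where the gold coin actually is.
If it is in box 1 (prior 1/3): box 3 is available, opened with probability 5/8; weight (1/3)·(5/8) = 5/24.
If it is in box 2 (prior 1/3): only box 3 is available, probability 1; weight (1/3)·1 = 1/3.
If it is in box 3 (prior 1/3): the host opened box 3, so this case is ruled out; weight (1/3)·0 = 0.
The weights sum to 13/24.
So P(the gold coin in box 1 | the host opened box 3) = (5/24) / (13/24) = 5/13.

5/13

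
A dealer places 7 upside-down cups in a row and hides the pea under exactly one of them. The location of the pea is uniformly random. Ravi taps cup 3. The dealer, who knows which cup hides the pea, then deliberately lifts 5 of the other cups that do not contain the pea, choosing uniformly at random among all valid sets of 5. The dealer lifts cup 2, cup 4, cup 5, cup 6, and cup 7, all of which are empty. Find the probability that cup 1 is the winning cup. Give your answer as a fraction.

Condition on the true location of the pea.
If it is under cup 1 (prior 1/7): the dealer has no choice, probability 1; weight (1/7)·1 = 1/7.
If it is under any of cups 2, 4, 5, 6, and 7 (prior 1/7 each): that cup was opened and seen not to hold the prize — ruled out; weight (1/7)·0 = 0 each.
If it is under cup 3 (prior 1/7): the dealer has 6 equally likely choices, so probability 1/6; weight (1/7)·(1/6) = 1/42.
The weights sum to 1/6.
So P(the pea under cup 1 | the dealer opened cup 2, cup 4, cup 5, cup 6, and cup 7) = (1/7) / (1/6) = 6/7.

6/7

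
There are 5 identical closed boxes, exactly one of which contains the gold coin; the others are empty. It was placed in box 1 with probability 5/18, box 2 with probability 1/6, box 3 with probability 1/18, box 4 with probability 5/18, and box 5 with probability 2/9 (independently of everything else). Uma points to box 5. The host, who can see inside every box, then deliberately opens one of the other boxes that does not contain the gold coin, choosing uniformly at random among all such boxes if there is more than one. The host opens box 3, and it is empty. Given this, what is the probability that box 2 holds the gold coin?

3/16

Condition on the true location of the gold coin.
If it is in either of boxes 1 and 4 (prior 5/18 each): the host has 3 equally likely choices, so probability 1/3; weight (5/18)·(1/3) = 5/54 each.
If it is in box 2 (prior 1/6): the host has 3 equally likely choices, so probability 1/3; weight (1/6)·(1/3) = 1/18.
If it is in box 3 (prior 1/18): the host opened box 3, so this case is ruled out; weight (1/18)·0 = 0.
If it is in box 5 (prior 2/9): the host has 4 equally likely choices, so probability 1/4; weight (2/9)·(1/4) = 1/18.
The weights sum to 8/27.
So P(the gold coin in box 2 | the host opened box 3) = (1/18) / (8/27) = 3/16.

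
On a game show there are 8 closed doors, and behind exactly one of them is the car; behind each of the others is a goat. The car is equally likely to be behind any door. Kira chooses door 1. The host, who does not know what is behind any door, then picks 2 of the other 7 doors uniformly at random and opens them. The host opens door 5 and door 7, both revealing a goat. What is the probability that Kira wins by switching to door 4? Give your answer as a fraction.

Because the host chose which doors to open without knowing where the car is, the choice is independent of the prize location. Learning that none of the 2 opened doors holds the car simply rules out those 2 locations and leaves the remaining 6 doors still equally likely by symmetry.
So P(the car behind door 4) = 1/6.

1/6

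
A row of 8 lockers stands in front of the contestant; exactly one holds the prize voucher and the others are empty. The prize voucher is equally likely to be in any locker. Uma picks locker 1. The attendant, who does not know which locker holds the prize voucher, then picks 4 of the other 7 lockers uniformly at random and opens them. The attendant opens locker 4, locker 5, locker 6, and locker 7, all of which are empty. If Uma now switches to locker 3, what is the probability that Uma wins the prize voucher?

1/4

Because the attendant chose which lockers to open without knowing where the prize voucher is, the choice is independent of the prize location. Learning that none of the 4 opened lockers holds the prize voucher simply rules out those 4 locations and leaves the remaining 4 lockers still equally likely by symmetry.
So P(the prize voucher in locker 3) = 1/4.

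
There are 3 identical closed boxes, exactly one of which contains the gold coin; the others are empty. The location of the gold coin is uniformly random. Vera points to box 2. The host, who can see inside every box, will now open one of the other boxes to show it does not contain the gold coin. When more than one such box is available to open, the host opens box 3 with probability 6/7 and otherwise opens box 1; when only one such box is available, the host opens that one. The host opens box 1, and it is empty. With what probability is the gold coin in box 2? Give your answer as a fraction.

Apply Bayes' rule, conditioning on where the gold coin actually is.
If it is in box 1 (prior 1/3): the host opened box 1, so this case is ruled out; weight (1/3)·0 = 0.
If it is in box 2 (prior 1/3): box 3 is available but not opened, probability 1/7; weight (1/3)·(1/7) = 1/21.
If it is in box 3 (prior 1/3): only box 1 is available, probability 1; weight (1/3)·1 = 1/3.
The weights sum to 8/21.
So P(the gold coin in box 2 | the host opened box 1) = (1/21) / (8/21) = 1/8.

1/8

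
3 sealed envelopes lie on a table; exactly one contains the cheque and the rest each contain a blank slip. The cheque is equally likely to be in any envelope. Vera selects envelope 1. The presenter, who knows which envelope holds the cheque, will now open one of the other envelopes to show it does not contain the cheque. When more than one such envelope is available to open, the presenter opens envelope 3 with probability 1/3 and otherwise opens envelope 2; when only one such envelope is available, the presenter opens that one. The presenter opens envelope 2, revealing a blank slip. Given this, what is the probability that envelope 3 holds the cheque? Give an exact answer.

3/5

Condition on the true location of the cheque.
If it is in envelope 1 (prior 1/3): envelope 3 is available but not opened, probability 2/3; weight (1/3)·(2/3) = 2/9.
If it is in envelope 2 (prior 1/3): the presenter opened envelope 2, so this case is ruled out; weight (1/3)·0 = 0.
If it is in envelope 3 (prior 1/3): only envelope 2 is available, probability 1; weight (1/3)·1 = 1/3.
The weights sum to 5/9.
So P(the cheque in envelope 3 | the presenter opened envelope 2) = (1/3) / (5/9) = 3/5.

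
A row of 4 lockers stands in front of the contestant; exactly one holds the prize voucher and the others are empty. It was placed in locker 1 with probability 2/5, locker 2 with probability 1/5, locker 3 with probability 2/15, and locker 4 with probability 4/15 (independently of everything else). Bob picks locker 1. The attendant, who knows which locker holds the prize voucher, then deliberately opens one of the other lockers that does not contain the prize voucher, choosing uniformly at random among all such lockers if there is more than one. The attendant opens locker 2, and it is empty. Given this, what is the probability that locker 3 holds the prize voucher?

Consider each possible location of the prize voucher in turn.
If it is in locker 1 (prior 2/5): the attendant has 3 equally likely choices, so probability 1/3; weight (2/5)·(1/3) = 2/15.
If it is in locker 2 (prior 1/5): the attendant opened locker 2, so this case is ruled out; weight (1/5)·0 = 0.
If it is in locker 3 (prior 2/15): the attendant has 2 equally likely choices, so probability 1/2; weight (2/15)·(1/2) = 1/15.
If it is in locker 4 (prior 4/15): the attendant has 2 equally likely choices, so probability 1/2; weight (4/15)·(1/2) = 2/15.
The weights sum to 1/3.
So P(the prize voucher in locker 3 | the attendant opened locker 2) = (1/15) / (1/3) = 1/5.

1/5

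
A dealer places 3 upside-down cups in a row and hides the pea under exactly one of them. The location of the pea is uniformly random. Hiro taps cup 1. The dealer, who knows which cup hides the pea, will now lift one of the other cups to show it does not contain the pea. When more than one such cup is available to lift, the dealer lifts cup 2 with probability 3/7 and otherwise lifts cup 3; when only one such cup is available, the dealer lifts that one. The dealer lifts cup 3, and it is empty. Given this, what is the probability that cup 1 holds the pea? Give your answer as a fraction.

Consider each possible location of the pea in turn.
If it is under cup 1 (prior 1/3): cup 2 is available but not opened, probability 4/7; weight (1/3)·(4/7) = 4/21.
If it is under cup 2 (prior 1/3): only cup 3 is available, probability 1; weight (1/3)·1 = 1/3.
If it is under cup 3 (prior 1/3): the dealer opened cup 3, so this case is ruled out; weight (1/3)·0 = 0.
The weights sum to 11/21.
So P(the pea under cup 1 | the dealer opened cup 3) = (4/21) / (11/21) = 4/11.

4/11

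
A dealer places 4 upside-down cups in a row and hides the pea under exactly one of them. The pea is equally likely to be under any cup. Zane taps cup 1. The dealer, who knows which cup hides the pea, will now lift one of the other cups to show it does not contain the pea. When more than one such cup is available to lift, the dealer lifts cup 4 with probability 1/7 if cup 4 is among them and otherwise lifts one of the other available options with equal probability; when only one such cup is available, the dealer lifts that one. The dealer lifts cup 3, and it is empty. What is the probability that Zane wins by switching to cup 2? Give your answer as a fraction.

12/25

Consider each possible location of the pea in turn.
If it is under cup 1 (prior 1/4): cup 4 is available but not opened; cup 3 gets probability (1 − 1/7)/2 = 3/7; weight (1/4)·(3/7) = 3/28.
If it is under cup 2 (prior 1/4): cup 4 is available but not opened, probability 6/7; weight (1/4)·(6/7) = 3/14.
If it is under cup 3 (prior 1/4): the dealer opened cup 3, so this case is ruled out; weight (1/4)·0 = 0.
If it is under cup 4 (prior 1/4): cup 4 holds the prize so is unavailable; the dealer chooses uniformly among the 2 others, probability 1/2; weight (1/4)·(1/2) = 1/8.
The weights sum to 25/56.
So P(the pea under cup 2 | the dealer opened cup 3) = (3/14) / (25/56) = 12/25.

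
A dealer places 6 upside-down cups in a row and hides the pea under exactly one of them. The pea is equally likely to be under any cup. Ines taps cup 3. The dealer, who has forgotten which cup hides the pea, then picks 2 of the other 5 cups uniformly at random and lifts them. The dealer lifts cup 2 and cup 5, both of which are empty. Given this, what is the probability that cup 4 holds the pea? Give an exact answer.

1/4

Consider each possible location of the pea in turn.
If it is under any of cups 1, 3, 4, and 6 (prior 1/6 each): the dealer picks exactly this set with probability 1/10 regardless, and none is the prize; weight (1/6)·(1/10) = 1/60 each.
If it is under either of cups 2 and 5 (prior 1/6 each): that cup was opened and seen not to hold the prize — ruled out; weight (1/6)·0 = 0 each.
The weights sum to 1/15.
So P(the pea under cup 4 | the dealer opened cup 2 and cup 5) = (1/60) / (1/15) = 1/4.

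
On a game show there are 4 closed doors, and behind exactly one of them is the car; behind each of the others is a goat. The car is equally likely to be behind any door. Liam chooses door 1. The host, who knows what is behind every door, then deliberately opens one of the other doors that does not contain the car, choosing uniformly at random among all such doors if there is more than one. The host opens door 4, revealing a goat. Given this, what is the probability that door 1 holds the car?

Consider each possible location of the car in turn.
If it is behind door 1 (prior 1/4): the host has 3 equally likely choices, so probability 1/3; weight (1/4)·(1/3) = 1/12.
If it is behind either of doors 2 and 3 (prior 1/4 each): the host has 2 equally likely choices, so probability 1/2; weight (1/4)·(1/2) = 1/8 each.
If it is behind door 4 (prior 1/4): the host opened door 4, so this case is ruled out; weight (1/4)·0 = 0.
The weights sum to 1/3.
So P(the car behind door 1 | the host opened door 4) = (1/12) / (1/3) = 1/4.

1/4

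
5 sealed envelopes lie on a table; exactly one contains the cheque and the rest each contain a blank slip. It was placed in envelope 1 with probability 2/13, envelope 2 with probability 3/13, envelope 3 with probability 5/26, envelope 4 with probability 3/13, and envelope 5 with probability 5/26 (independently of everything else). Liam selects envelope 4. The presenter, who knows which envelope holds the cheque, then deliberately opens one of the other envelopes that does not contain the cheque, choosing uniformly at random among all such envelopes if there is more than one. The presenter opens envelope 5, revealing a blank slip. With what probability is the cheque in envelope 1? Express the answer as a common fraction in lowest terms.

8/39

Apply Bayes' rule, conditioning on where the cheque actually is.
If it is in envelope 1 (prior 2/13): the presenter has 3 equally likely choices, so probability 1/3; weight (2/13)·(1/3) = 2/39.
If it is in envelope 2 (prior 3/13): the presenter has 3 equally likely choices, so probability 1/3; weight (3/13)·(1/3) = 1/13.
If it is in envelope 3 (prior 5/26): the presenter has 3 equally likely choices, so probability 1/3; weight (5/26)·(1/3) = 5/78.
If it is in envelope 4 (prior 3/13): the presenter has 4 equally likely choices, so probability 1/4; weight (3/13)·(1/4) = 3/52.
If it is in envelope 5 (prior 5/26): the presenter opened envelope 5, so this case is ruled out; weight (5/26)·0 = 0.
The weights sum to 1/4.
So P(the cheque in envelope 1 | the presenter opened envelope 5) = (2/39) / (1/4) = 8/39.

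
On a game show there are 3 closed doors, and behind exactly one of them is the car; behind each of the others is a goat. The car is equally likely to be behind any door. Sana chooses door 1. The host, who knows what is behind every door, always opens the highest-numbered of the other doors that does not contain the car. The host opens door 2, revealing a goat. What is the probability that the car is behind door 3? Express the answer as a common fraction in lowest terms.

1

Apply Bayes' rule, conditioning on where the car actually is.
If it is behind door 1 (prior 1/3): the host would have opened door 3 instead, probability 0; weight (1/3)·0 = 0.
If it is behind door 2 (prior 1/3): the host opened door 2, so this case is ruled out; weight (1/3)·0 = 0.
If it is behind door 3 (prior 1/3): door 2 is the highest-numbered option available, probability 1; weight (1/3)·1 = 1/3.
The weights sum to 1/3.
So P(the car behind door 3 | the host opened door 2) = (1/3) / (1/3) = 1.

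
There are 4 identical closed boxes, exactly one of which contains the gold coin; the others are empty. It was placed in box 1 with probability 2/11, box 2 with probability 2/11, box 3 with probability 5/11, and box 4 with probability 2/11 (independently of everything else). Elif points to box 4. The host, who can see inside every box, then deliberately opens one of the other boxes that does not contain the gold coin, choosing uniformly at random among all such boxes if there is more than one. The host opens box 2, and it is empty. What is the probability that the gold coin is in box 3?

Consider each possible location of the gold coin in turn.
If it is in box 1 (prior 2/11): the host has 2 equally likely choices, so probability 1/2; weight (2/11)·(1/2) = 1/11.
If it is in box 2 (prior 2/11): the host opened box 2, so this case is ruled out; weight (2/11)·0 = 0.
If it is in box 3 (prior 5/11): the host has 2 equally likely choices, so probability 1/2; weight (5/11)·(1/2) = 5/22.
If it is in box 4 (prior 2/11): the host has 3 equally likely choices, so probability 1/3; weight (2/11)·(1/3) = 2/33.
The weights sum to 25/66.
So P(the gold coin in box 3 | the host opened box 2) = (5/22) / (25/66) = 3/5.

3/5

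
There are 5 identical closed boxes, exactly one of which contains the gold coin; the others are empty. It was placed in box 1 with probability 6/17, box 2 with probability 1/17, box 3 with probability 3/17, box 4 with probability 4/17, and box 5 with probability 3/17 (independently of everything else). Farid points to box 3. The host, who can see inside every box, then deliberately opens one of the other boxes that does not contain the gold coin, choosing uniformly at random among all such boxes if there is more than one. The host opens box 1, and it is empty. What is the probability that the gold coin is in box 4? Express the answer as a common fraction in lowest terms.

16/41

Apply Bayes' rule, conditioning on where the gold coin actually is.
If it is in box 1 (prior 6/17): the host opened box 1, so this case is ruled out; weight (6/17)·0 = 0.
If it is in box 2 (prior 1/17): the host has 3 equally likely choices, so probability 1/3; weight (1/17)·(1/3) = 1/51.
If it is in box 3 (prior 3/17): the host has 4 equally likely choices, so probability 1/4; weight (3/17)·(1/4) = 3/68.
If it is in box 4 (prior 4/17): the host has 3 equally likely choices, so probability 1/3; weight (4/17)·(1/3) = 4/51.
If it is in box 5 (prior 3/17): the host has 3 equally likely choices, so probability 1/3; weight (3/17)·(1/3) = 1/17.
The weights sum to 41/204.
So P(the gold coin in box 4 | the host opened box 1) = (4/51) / (41/204) = 16/41.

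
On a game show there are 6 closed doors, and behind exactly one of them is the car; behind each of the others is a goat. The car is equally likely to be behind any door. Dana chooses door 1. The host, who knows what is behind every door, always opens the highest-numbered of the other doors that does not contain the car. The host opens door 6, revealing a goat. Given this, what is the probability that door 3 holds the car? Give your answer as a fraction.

Condition on the true location of the car.
If it is behind any of doors 1, 2, 3, 4, and 5 (prior 1/6 each): door 6 is the highest-numbered option available, probability 1; weight (1/6)·1 = 1/6 each.
If it is behind door 6 (prior 1/6): the host opened door 6, so this case is ruled out; weight (1/6)·0 = 0.
The weights sum to 5/6.
So P(the car behind door 3 | the host opened door 6) = (1/6) / (5/6) = 1/5.

1/5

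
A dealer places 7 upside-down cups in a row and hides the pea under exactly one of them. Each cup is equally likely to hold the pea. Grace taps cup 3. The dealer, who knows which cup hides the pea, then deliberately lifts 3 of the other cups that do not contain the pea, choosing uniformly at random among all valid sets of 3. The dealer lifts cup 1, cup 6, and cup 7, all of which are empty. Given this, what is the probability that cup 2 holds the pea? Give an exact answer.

Consider each possible location of the pea in turn.
If it is under any of cups 1, 6, and 7 (prior 1/7 each): that cup was opened and seen not to hold the prize — ruled out; weight (1/7)·0 = 0 each.
If it is under any of cups 2, 4, and 5 (prior 1/7 each): the dealer has 10 equally likely choices, so probability 1/10; weight (1/7)·(1/10) = 1/70 each.
If it is under cup 3 (prior 1/7): the dealer has 20 equally likely choices, so probability 1/20; weight (1/7)·(1/20) = 1/140.
The weights sum to 1/20.
So P(the pea under cup 2 | the dealer opened cup 1, cup 6, and cup 7) = (1/70) / (1/20) = 2/7.

2/7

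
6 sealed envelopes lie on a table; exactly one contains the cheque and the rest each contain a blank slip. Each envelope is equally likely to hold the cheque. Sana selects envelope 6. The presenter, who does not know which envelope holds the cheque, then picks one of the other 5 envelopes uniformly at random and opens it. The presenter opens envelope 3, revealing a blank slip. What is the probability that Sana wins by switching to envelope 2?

1/5

Apply Bayes' rule, conditioning on where the cheque actually is.
If it is in any of envelopes 1, 2, 4, 5, and 6 (prior 1/6 each): the presenter picks envelope 3 with probability 1/5 regardless, and it is not the prize; weight (1/6)·(1/5) = 1/30 each.
If it is in envelope 3 (prior 1/6): the presenter opened envelope 3, so this case is ruled out; weight (1/6)·0 = 0.
The weights sum to 1/6.
So P(the cheque in envelope 2 | the presenter opened envelope 3) = (1/30) / (1/6) = 1/5.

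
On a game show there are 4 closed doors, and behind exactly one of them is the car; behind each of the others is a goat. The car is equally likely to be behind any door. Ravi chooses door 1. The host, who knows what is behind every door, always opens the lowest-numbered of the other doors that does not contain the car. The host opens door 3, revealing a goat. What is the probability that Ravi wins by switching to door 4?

Condition on the true location of the car.
If it is behind either of doors 1 and 4 (prior 1/4 each): the host would have opened door 2 instead, probability 0; weight (1/4)·0 = 0 each.
If it is behind door 2 (prior 1/4): door 3 is the lowest-numbered option available, probability 1; weight (1/4)·1 = 1/4.
If it is behind door 3 (prior 1/4): the host opened door 3, so this case is ruled out; weight (1/4)·0 = 0.
The weights sum to 1/4.
So P(the car behind door 4 | the host opened door 3) = 0 / (1/4) = 0.

0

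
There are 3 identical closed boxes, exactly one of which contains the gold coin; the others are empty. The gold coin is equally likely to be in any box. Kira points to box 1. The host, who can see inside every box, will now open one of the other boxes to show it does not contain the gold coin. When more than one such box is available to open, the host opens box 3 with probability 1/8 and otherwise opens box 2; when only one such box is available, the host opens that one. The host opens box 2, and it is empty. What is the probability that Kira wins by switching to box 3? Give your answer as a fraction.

8/15

Consider each possible location of the gold coin in turn.
If it is in box 1 (prior 1/3): box 3 is available but not opened, probability 7/8; weight (1/3)·(7/8) = 7/24.
If it is in box 2 (prior 1/3): the host opened box 2, so this case is ruled out; weight (1/3)·0 = 0.
If it is in box 3 (prior 1/3): only box 2 is available, probability 1; weight (1/3)·1 = 1/3.
The weights sum to 5/8.
So P(the gold coin in box 3 | the host opened box 2) = (1/3) / (5/8) = 8/15.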